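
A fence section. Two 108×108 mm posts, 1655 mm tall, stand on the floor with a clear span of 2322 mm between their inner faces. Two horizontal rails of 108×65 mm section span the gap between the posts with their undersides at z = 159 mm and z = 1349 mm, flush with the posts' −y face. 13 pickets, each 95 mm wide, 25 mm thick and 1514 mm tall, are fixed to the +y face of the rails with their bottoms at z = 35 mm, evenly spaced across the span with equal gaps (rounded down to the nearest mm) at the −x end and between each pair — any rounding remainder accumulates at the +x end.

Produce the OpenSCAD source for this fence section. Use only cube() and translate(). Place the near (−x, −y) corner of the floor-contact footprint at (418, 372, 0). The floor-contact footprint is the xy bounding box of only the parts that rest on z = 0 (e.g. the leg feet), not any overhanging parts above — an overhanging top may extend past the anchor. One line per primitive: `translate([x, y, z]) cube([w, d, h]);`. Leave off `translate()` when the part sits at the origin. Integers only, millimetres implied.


translate([418, 372, 0]) cube([108, 108, 1655]);
translate([2848, 372, 0]) cube([108, 108, 1655]);
translate([526, 372, 159]) cube([2322, 108, 65]);
translate([526, 372, 1349]) cube([2322, 108, 65]);
translate([603, 480, 35]) cube([95, 25, 1514]);
translate([775, 480, 35]) cube([95, 25, 1514]);
translate([947, 480, 35]) cube([95, 25, 1514]);
translate([1119, 480, 35]) cube([95, 25, 1514]);
translate([1291, 480, 35]) cube([95, 25, 1514]);
translate([1463, 480, 35]) cube([95, 25, 1514]);
translate([1635, 480, 35]) cube([95, 25, 1514]);
translate([1807, 480, 35]) cube([95, 25, 1514]);
translate([1979, 480, 35]) cube([95, 25, 1514]);
translate([2151, 480, 35]) cube([95, 25, 1514]);
translate([2323, 480, 35]) cube([95, 25, 1514]);
translate([2495, 480, 35]) cube([95, 25, 1514]);
translate([2667, 480, 35]) cube([95, 25, 1514]);


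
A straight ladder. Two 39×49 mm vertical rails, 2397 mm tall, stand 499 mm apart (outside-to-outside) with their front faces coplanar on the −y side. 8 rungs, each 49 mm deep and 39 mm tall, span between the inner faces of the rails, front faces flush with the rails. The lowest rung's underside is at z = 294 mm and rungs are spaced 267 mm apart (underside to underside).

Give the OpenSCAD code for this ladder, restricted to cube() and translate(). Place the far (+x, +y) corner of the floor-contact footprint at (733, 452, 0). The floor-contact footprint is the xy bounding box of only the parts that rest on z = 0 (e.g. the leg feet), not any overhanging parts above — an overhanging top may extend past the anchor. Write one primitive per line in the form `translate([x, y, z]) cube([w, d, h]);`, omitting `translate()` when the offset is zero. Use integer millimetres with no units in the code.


// rung span = 499 - 2*39 = 421
// rung[k] z = 294 + k*267
translate([234, 403, 0]) cube([39, 49, 2397]);
translate([694, 403, 0]) cube([39, 49, 2397]);
translate([273, 403, 294]) cube([421, 49, 39]);
translate([273, 403, 561]) cube([421, 49, 39]);
translate([273, 403, 828]) cube([421, 49, 39]);
translate([273, 403, 1095]) cube([421, 49, 39]);
translate([273, 403, 1362]) cube([421, 49, 39]);
translate([273, 403, 1629]) cube([421, 49, 39]);
translate([273, 403, 1896]) cube([421, 49, 39]);
translate([273, 403, 2163]) cube([421, 49, 39]);


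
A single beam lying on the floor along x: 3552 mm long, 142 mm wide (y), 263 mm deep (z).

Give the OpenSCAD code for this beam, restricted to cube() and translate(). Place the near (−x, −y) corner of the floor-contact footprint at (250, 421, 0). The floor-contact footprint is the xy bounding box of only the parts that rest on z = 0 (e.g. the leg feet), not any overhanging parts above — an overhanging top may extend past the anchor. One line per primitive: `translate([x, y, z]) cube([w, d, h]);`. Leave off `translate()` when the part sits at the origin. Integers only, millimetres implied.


translate([250, 421, 0]) cube([3552, 142, 263]);


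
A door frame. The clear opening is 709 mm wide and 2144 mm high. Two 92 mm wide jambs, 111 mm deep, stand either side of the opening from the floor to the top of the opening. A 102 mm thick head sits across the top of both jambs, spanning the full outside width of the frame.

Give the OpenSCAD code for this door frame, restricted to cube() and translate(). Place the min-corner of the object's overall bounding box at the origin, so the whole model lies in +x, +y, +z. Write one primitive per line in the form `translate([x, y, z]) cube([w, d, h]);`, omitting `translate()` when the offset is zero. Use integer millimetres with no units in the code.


cube([92, 111, 2144]);
translate([801, 0, 0]) cube([92, 111, 2144]);
translate([0, 0, 2144]) cube([893, 111, 102]);


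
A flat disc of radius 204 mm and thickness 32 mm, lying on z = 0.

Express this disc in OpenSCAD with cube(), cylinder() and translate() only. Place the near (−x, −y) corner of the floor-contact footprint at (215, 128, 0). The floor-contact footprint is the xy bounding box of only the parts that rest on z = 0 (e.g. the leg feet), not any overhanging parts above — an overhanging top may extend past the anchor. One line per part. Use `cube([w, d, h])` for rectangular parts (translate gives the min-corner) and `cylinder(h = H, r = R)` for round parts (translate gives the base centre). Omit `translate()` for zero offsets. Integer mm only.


translate([419, 332, 0]) cylinder(h = 32, r = 204);


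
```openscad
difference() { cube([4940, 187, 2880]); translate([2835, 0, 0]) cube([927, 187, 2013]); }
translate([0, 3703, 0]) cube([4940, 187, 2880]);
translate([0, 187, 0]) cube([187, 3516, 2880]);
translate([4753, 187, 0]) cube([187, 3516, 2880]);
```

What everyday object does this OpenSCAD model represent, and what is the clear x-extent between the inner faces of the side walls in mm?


A single room. The interior width is 4566 mm.

Four walls enclosing a rectangle with a door in the front wall — a room. Outside width 4940 minus two 187 mm walls gives 4566 mm.


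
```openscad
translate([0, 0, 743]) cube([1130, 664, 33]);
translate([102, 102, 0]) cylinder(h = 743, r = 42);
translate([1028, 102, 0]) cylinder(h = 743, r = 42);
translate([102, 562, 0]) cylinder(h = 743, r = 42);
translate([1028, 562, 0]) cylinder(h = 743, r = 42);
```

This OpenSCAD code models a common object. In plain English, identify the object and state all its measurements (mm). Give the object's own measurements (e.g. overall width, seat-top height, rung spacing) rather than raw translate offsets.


A table: top 1130 mm (x) × 664 mm (y), 33 mm thick, upper face at z = 776 mm, on four round legs of 84 mm diameter, each leg's bounding box inset 60 mm from the nearest pair of top edges from z = 0 to the bottom of the top.


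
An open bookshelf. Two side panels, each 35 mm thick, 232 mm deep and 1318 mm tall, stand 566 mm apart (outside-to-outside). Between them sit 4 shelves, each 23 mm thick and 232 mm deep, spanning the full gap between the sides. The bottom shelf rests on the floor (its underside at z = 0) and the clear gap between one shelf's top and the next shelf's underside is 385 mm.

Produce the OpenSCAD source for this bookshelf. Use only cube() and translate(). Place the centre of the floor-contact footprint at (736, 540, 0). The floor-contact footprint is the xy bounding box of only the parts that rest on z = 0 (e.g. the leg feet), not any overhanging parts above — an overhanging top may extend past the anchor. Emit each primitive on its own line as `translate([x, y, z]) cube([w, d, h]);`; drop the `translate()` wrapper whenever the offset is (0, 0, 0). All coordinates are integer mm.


translate([453, 424, 0]) cube([35, 232, 1318]);
translate([984, 424, 0]) cube([35, 232, 1318]);
translate([488, 424, 0]) cube([496, 232, 23]);
translate([488, 424, 408]) cube([496, 232, 23]);
translate([488, 424, 816]) cube([496, 232, 23]);
translate([488, 424, 1224]) cube([496, 232, 23]);


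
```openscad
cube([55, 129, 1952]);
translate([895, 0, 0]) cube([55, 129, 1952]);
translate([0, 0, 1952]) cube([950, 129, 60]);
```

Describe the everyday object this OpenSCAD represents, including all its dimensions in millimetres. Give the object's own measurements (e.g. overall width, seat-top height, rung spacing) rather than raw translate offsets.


A door frame. The clear opening is 840 mm wide and 1952 mm high. Two 55 mm wide jambs, 129 mm deep, stand either side of the opening from the floor to the top of the opening. A 60 mm thick head sits across the top of both jambs, spanning the full outside width of the frame.


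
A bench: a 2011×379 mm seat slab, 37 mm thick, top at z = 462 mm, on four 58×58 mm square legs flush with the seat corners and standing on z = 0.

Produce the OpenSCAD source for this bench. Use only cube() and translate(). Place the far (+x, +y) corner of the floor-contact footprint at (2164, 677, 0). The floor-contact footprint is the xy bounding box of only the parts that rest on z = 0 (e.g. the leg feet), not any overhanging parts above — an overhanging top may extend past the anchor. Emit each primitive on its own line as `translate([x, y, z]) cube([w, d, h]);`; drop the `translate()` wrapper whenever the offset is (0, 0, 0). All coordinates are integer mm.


translate([153, 298, 425]) cube([2011, 379, 37]);
translate([153, 298, 0]) cube([58, 58, 425]);
translate([153, 619, 0]) cube([58, 58, 425]);
translate([2106, 298, 0]) cube([58, 58, 425]);
translate([2106, 619, 0]) cube([58, 58, 425]);


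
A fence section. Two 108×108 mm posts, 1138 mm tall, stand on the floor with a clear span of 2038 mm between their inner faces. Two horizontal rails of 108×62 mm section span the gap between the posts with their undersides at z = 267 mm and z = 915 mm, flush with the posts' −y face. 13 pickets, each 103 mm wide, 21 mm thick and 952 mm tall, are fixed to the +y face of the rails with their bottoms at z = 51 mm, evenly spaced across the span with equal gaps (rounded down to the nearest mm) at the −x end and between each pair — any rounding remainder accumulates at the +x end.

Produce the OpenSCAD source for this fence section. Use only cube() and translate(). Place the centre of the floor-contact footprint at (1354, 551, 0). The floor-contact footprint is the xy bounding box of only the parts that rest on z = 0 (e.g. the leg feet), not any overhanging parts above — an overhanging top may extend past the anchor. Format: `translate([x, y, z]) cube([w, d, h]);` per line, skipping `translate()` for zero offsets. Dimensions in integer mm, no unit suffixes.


translate([227, 497, 0]) cube([108, 108, 1138]);
translate([2373, 497, 0]) cube([108, 108, 1138]);
translate([335, 497, 267]) cube([2038, 108, 62]);
translate([335, 497, 915]) cube([2038, 108, 62]);
translate([384, 605, 51]) cube([103, 21, 952]);
translate([536, 605, 51]) cube([103, 21, 952]);
translate([688, 605, 51]) cube([103, 21, 952]);
translate([840, 605, 51]) cube([103, 21, 952]);
translate([992, 605, 51]) cube([103, 21, 952]);
translate([1144, 605, 51]) cube([103, 21, 952]);
translate([1296, 605, 51]) cube([103, 21, 952]);
translate([1448, 605, 51]) cube([103, 21, 952]);
translate([1600, 605, 51]) cube([103, 21, 952]);
translate([1752, 605, 51]) cube([103, 21, 952]);
translate([1904, 605, 51]) cube([103, 21, 952]);
translate([2056, 605, 51]) cube([103, 21, 952]);
translate([2208, 605, 51]) cube([103, 21, 952]);


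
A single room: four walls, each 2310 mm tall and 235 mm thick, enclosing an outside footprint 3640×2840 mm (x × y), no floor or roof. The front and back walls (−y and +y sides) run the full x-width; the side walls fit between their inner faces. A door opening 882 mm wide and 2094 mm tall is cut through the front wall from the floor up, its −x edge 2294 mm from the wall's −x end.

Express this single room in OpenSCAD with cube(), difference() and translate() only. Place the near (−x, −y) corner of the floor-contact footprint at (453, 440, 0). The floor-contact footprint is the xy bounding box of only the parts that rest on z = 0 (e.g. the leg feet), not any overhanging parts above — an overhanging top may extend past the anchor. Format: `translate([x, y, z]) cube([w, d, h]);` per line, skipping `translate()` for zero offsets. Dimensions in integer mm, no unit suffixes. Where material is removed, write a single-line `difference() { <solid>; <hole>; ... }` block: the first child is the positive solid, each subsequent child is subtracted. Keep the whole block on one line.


difference() { translate([453, 440, 0]) cube([3640, 235, 2310]); translate([2747, 440, 0]) cube([882, 235, 2094]); }
translate([453, 3045, 0]) cube([3640, 235, 2310]);
translate([453, 675, 0]) cube([235, 2370, 2310]);
translate([3858, 675, 0]) cube([235, 2370, 2310]);


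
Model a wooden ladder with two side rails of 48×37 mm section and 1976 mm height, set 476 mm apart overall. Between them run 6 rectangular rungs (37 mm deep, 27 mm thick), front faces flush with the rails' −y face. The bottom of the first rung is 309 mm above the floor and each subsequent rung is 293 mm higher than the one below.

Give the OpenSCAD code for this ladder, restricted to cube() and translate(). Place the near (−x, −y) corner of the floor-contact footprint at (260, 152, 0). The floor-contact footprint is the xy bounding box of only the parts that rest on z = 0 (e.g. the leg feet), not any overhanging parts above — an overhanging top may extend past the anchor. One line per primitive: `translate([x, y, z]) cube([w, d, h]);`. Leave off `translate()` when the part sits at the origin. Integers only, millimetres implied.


translate([260, 152, 0]) cube([48, 37, 1976]);
translate([688, 152, 0]) cube([48, 37, 1976]);
translate([308, 152, 309]) cube([380, 37, 27]);
translate([308, 152, 602]) cube([380, 37, 27]);
translate([308, 152, 895]) cube([380, 37, 27]);
translate([308, 152, 1188]) cube([380, 37, 27]);
translate([308, 152, 1481]) cube([380, 37, 27]);
translate([308, 152, 1774]) cube([380, 37, 27]);


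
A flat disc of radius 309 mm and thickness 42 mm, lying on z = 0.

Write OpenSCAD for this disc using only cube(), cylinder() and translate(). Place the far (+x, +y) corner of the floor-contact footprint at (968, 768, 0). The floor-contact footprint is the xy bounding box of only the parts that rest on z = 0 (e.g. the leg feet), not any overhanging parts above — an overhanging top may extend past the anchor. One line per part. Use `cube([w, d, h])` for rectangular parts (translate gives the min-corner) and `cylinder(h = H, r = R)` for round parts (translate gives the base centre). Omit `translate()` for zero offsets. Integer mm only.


translate([659, 459, 0]) cylinder(h = 42, r = 309);


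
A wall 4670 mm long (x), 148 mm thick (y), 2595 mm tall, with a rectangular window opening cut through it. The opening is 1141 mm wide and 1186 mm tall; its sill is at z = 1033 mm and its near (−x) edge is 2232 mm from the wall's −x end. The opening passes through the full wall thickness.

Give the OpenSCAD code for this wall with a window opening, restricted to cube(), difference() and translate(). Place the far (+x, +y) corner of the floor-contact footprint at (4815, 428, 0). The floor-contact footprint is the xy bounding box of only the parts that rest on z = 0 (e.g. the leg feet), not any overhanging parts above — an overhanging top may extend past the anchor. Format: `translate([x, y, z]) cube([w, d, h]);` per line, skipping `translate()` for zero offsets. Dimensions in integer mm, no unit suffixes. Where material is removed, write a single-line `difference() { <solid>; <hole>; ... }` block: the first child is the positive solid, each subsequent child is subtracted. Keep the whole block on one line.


difference() { translate([145, 280, 0]) cube([4670, 148, 2595]); translate([2377, 280, 1033]) cube([1141, 148, 1186]); }


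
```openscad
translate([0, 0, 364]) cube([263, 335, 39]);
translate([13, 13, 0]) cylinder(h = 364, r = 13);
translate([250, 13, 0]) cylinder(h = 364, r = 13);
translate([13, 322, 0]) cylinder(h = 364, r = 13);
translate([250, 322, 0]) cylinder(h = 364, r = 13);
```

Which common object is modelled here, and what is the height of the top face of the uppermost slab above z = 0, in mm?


A stool. The seat height is 403 mm.

A 263×335×39 slab at z = 364 on four corner cylinders — a stool. The seat top is 364 + 39 = 403 mm.


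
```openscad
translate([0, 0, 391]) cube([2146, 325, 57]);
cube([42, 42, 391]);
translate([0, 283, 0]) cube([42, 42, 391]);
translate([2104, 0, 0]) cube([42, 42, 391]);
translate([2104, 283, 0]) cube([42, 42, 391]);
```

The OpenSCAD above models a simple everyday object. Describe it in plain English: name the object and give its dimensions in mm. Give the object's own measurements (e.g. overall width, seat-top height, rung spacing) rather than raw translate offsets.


A bench: a 2146×325 mm seat slab, 57 mm thick, top at z = 448 mm, on four 42×42 mm square legs flush with the seat corners and standing on z = 0.


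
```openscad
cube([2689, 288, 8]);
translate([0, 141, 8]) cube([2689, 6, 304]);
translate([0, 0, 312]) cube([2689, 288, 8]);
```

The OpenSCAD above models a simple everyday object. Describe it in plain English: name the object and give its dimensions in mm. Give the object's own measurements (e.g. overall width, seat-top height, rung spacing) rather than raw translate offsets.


An I-beam lying along x, 2689 mm long. Overall section height 320 mm. Two flanges 288 mm wide (y) and 8 mm thick, one on the floor and one at the top; a web 6 mm thick runs between them, centred on the flange width.


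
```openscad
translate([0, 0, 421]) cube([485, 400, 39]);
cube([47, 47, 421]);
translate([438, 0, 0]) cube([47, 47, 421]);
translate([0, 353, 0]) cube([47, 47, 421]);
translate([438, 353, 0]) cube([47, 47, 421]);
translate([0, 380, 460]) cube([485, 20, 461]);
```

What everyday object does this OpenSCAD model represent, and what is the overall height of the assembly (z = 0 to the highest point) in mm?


A chair. The overall height is 921 mm.

A slab on four corner posts with a tall panel at the back — a chair. The seat slab sits at z = 421 with thickness 39, and the 461 mm backrest starts at the seat top, so the overall height is 421 + 39 + 461 = 921 mm.


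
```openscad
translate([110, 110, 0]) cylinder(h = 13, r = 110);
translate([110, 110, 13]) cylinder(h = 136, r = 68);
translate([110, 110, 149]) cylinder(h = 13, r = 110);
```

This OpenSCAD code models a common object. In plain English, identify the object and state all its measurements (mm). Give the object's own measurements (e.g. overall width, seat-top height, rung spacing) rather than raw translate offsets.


A spool: two coaxial disc flanges of radius 110 mm and thickness 13 mm, joined by a core cylinder of radius 68 mm and height 136 mm. The lower flange rests on z = 0 and the three cylinders share a vertical axis.


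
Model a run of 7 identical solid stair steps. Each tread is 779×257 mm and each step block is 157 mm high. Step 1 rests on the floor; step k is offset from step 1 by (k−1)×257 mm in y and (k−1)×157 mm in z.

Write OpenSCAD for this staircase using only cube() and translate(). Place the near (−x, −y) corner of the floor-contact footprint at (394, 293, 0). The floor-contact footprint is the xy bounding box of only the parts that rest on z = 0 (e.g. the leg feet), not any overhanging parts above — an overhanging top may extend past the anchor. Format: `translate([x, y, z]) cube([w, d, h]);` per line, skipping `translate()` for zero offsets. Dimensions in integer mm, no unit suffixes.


translate([394, 293, 0]) cube([779, 257, 157]);
translate([394, 550, 157]) cube([779, 257, 157]);
translate([394, 807, 314]) cube([779, 257, 157]);
translate([394, 1064, 471]) cube([779, 257, 157]);
translate([394, 1321, 628]) cube([779, 257, 157]);
translate([394, 1578, 785]) cube([779, 257, 157]);
translate([394, 1835, 942]) cube([779, 257, 157]);


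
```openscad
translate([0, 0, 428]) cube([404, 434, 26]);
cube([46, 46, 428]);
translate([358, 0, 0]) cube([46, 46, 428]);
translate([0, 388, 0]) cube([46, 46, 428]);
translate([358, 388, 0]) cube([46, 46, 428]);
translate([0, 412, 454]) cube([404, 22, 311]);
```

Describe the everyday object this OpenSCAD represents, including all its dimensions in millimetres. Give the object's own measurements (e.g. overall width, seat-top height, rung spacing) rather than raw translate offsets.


A chair. The seat is a 404×434×26 mm slab with its top at z = 454 mm, on four 46×46 mm corner legs (flush with the seat edges, standing on z = 0). A flat backrest 22 mm thick, 311 mm tall, spans the full seat width and rises from the seat top along its +y edge, rear face flush with the rear of the seat.


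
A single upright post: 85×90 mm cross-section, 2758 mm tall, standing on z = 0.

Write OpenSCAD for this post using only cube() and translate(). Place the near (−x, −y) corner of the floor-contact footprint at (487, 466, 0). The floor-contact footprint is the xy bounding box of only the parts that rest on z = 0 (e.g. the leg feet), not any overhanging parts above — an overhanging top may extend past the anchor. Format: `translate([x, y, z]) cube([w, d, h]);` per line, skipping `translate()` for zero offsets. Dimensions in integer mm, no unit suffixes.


translate([487, 466, 0]) cube([85, 90, 2758]);


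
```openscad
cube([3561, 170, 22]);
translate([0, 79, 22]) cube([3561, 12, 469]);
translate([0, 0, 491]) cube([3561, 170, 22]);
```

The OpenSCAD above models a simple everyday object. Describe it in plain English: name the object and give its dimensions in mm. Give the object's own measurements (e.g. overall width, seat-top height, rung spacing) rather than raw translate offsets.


An I-beam lying along x, 3561 mm long. Overall section height 513 mm. Two flanges 170 mm wide (y) and 22 mm thick, one on the floor and one at the top; a web 12 mm thick runs between them, centred on the flange width.


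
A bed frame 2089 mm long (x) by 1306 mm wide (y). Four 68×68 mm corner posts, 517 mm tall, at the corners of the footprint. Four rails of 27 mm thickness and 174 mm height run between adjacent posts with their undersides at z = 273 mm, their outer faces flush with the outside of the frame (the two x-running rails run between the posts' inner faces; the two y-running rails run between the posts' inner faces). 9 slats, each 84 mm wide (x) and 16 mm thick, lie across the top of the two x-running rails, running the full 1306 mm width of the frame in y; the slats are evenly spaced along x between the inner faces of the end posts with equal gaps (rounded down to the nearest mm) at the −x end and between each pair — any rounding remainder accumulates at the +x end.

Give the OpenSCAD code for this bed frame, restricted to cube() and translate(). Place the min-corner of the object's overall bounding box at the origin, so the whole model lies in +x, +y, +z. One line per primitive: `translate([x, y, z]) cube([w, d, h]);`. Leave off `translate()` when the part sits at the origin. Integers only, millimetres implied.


cube([68, 68, 517]);
translate([0, 1238, 0]) cube([68, 68, 517]);
translate([2021, 0, 0]) cube([68, 68, 517]);
translate([2021, 1238, 0]) cube([68, 68, 517]);
translate([68, 0, 273]) cube([1953, 27, 174]);
translate([68, 1279, 273]) cube([1953, 27, 174]);
translate([0, 68, 273]) cube([27, 1170, 174]);
translate([2062, 68, 273]) cube([27, 1170, 174]);
translate([187, 0, 447]) cube([84, 1306, 16]);
translate([390, 0, 447]) cube([84, 1306, 16]);
translate([593, 0, 447]) cube([84, 1306, 16]);
translate([796, 0, 447]) cube([84, 1306, 16]);
translate([999, 0, 447]) cube([84, 1306, 16]);
translate([1202, 0, 447]) cube([84, 1306, 16]);
translate([1405, 0, 447]) cube([84, 1306, 16]);
translate([1608, 0, 447]) cube([84, 1306, 16]);
translate([1811, 0, 447]) cube([84, 1306, 16]);


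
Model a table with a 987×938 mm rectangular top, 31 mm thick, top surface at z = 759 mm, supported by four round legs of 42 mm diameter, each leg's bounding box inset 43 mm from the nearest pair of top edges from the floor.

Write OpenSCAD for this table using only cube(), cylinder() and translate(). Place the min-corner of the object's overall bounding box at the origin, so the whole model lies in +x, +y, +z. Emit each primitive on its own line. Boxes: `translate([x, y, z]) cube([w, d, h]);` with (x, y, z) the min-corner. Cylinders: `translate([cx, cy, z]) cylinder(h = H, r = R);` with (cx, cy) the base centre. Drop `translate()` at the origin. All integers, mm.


// leg_h = 759 - 31 = 728
translate([0, 0, 728]) cube([987, 938, 31]);
translate([64, 64, 0]) cylinder(h = 728, r = 21);
translate([923, 64, 0]) cylinder(h = 728, r = 21);
translate([64, 874, 0]) cylinder(h = 728, r = 21);
translate([923, 874, 0]) cylinder(h = 728, r = 21);


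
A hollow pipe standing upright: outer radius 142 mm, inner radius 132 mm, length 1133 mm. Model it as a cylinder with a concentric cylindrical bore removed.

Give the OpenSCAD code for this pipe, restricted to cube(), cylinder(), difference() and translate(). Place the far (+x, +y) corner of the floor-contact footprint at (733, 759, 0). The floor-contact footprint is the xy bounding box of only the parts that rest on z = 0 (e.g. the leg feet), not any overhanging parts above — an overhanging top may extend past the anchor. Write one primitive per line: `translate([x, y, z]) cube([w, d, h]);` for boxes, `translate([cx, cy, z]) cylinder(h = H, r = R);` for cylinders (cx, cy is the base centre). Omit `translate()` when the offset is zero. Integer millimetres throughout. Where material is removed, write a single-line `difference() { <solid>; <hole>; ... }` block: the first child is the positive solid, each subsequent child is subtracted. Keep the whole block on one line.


difference() { translate([591, 617, 0]) cylinder(h = 1133, r = 142); translate([591, 617, 0]) cylinder(h = 1133, r = 132); }


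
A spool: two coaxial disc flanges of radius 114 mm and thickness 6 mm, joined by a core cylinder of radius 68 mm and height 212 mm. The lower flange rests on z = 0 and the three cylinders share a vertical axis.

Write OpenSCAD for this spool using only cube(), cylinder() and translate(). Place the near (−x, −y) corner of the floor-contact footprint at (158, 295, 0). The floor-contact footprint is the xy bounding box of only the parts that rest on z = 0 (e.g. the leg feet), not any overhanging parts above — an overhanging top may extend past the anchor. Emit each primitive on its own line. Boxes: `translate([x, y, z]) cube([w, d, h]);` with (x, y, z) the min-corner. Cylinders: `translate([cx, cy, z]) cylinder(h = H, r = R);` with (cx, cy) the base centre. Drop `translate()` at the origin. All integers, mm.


translate([272, 409, 0]) cylinder(h = 6, r = 114);
translate([272, 409, 6]) cylinder(h = 212, r = 68);
translate([272, 409, 218]) cylinder(h = 6, r = 114);


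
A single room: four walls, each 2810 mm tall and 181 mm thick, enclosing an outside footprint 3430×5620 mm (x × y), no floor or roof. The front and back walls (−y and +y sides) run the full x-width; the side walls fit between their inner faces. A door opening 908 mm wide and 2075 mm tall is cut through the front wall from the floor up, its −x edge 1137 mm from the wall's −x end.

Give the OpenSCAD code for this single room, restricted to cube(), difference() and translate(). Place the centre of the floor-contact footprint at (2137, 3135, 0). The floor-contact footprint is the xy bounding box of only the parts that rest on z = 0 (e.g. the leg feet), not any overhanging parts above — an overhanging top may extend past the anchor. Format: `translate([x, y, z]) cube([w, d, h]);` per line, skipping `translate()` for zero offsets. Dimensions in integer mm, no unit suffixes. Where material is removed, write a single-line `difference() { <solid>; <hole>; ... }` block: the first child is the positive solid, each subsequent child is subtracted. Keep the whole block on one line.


difference() { translate([422, 325, 0]) cube([3430, 181, 2810]); translate([1559, 325, 0]) cube([908, 181, 2075]); }
translate([422, 5764, 0]) cube([3430, 181, 2810]);
translate([422, 506, 0]) cube([181, 5258, 2810]);
translate([3671, 506, 0]) cube([181, 5258, 2810]);


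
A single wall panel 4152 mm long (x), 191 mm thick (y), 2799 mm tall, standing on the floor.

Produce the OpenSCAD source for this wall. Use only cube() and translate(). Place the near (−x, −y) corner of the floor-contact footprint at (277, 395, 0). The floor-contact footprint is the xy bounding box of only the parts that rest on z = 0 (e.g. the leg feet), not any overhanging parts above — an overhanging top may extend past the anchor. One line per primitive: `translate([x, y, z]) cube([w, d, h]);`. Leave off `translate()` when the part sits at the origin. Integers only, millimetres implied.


translate([277, 395, 0]) cube([4152, 191, 2799]);


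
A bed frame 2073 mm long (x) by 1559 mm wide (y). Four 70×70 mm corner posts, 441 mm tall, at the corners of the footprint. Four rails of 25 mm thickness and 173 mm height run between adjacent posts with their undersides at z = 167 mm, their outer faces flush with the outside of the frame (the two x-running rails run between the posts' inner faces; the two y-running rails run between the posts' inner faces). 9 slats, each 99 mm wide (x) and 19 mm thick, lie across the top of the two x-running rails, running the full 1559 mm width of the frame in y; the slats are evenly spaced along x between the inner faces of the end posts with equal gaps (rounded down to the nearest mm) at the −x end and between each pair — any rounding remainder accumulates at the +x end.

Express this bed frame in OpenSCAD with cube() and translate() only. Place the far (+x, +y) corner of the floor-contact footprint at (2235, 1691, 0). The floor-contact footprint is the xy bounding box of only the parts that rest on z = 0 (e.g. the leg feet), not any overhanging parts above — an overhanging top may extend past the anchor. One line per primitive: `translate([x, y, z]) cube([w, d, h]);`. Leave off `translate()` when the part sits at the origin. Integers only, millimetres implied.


translate([162, 132, 0]) cube([70, 70, 441]);
translate([162, 1621, 0]) cube([70, 70, 441]);
translate([2165, 132, 0]) cube([70, 70, 441]);
translate([2165, 1621, 0]) cube([70, 70, 441]);
translate([232, 132, 167]) cube([1933, 25, 173]);
translate([232, 1666, 167]) cube([1933, 25, 173]);
translate([162, 202, 167]) cube([25, 1419, 173]);
translate([2210, 202, 167]) cube([25, 1419, 173]);
translate([336, 132, 340]) cube([99, 1559, 19]);
translate([539, 132, 340]) cube([99, 1559, 19]);
translate([742, 132, 340]) cube([99, 1559, 19]);
translate([945, 132, 340]) cube([99, 1559, 19]);
translate([1148, 132, 340]) cube([99, 1559, 19]);
translate([1351, 132, 340]) cube([99, 1559, 19]);
translate([1554, 132, 340]) cube([99, 1559, 19]);
translate([1757, 132, 340]) cube([99, 1559, 19]);
translate([1960, 132, 340]) cube([99, 1559, 19]);


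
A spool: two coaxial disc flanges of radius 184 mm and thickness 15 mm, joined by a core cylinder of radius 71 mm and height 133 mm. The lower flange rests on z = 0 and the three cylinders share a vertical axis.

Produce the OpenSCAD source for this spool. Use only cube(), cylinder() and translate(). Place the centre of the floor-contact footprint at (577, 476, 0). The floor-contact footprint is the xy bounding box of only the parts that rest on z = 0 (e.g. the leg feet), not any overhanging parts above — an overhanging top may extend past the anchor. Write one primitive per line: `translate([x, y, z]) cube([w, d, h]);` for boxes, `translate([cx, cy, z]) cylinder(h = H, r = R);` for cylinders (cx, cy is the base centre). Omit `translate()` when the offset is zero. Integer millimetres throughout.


translate([577, 476, 0]) cylinder(h = 15, r = 184);
translate([577, 476, 15]) cylinder(h = 133, r = 71);
translate([577, 476, 148]) cylinder(h = 15, r = 184);


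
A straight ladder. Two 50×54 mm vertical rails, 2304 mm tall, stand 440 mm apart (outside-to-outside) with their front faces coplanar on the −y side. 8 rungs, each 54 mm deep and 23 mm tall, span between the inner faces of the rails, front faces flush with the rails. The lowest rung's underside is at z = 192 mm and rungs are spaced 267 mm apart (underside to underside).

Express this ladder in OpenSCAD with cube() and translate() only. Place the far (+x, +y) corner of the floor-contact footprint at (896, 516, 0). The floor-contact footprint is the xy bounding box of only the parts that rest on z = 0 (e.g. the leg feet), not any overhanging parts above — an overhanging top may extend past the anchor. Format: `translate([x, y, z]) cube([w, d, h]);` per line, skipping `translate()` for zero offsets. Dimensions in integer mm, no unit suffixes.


translate([456, 462, 0]) cube([50, 54, 2304]);
translate([846, 462, 0]) cube([50, 54, 2304]);
translate([506, 462, 192]) cube([340, 54, 23]);
translate([506, 462, 459]) cube([340, 54, 23]);
translate([506, 462, 726]) cube([340, 54, 23]);
translate([506, 462, 993]) cube([340, 54, 23]);
translate([506, 462, 1260]) cube([340, 54, 23]);
translate([506, 462, 1527]) cube([340, 54, 23]);
translate([506, 462, 1794]) cube([340, 54, 23]);
translate([506, 462, 2061]) cube([340, 54, 23]);


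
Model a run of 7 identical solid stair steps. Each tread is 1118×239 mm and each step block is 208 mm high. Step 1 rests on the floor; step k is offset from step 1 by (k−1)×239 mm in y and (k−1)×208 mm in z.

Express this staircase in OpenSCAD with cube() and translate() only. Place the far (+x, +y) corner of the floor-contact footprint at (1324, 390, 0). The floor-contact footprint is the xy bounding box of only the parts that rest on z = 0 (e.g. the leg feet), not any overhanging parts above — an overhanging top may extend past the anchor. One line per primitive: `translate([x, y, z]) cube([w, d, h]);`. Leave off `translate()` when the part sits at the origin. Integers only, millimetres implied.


translate([206, 151, 0]) cube([1118, 239, 208]);
translate([206, 390, 208]) cube([1118, 239, 208]);
translate([206, 629, 416]) cube([1118, 239, 208]);
translate([206, 868, 624]) cube([1118, 239, 208]);
translate([206, 1107, 832]) cube([1118, 239, 208]);
translate([206, 1346, 1040]) cube([1118, 239, 208]);
translate([206, 1585, 1248]) cube([1118, 239, 208]);


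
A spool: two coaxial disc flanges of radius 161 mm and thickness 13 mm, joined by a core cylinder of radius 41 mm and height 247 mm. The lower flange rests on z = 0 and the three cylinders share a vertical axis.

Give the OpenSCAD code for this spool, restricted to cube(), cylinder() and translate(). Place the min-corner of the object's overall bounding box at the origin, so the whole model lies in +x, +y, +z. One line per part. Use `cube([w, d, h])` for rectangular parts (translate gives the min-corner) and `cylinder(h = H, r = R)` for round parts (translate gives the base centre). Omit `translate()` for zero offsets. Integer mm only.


translate([161, 161, 0]) cylinder(h = 13, r = 161);
translate([161, 161, 13]) cylinder(h = 247, r = 41);
translate([161, 161, 260]) cylinder(h = 13, r = 161);


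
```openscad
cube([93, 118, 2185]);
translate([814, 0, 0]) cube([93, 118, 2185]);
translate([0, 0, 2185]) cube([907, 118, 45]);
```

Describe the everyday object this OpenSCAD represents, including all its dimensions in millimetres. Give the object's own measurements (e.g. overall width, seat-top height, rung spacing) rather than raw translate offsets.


A door frame. The clear opening is 721 mm wide and 2185 mm high. Two 93 mm wide jambs, 118 mm deep, stand either side of the opening from the floor to the top of the opening. A 45 mm thick head sits across the top of both jambs, spanning the full outside width of the frame.


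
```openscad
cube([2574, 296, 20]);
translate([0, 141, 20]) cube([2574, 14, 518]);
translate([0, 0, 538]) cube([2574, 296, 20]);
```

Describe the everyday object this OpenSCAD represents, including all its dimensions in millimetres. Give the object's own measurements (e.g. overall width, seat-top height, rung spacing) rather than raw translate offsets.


An I-beam lying along x, 2574 mm long. Overall section height 558 mm. Two flanges 296 mm wide (y) and 20 mm thick, one on the floor and one at the top; a web 14 mm thick runs between them, centred on the flange width.


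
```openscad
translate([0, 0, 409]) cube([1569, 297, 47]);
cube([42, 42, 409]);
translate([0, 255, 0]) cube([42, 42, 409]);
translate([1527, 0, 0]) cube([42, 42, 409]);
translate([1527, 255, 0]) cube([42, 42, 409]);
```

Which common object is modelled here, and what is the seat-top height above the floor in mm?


A bench. The seat-top height is 456 mm.

A long slab on four corner posts — a bench. The slab sits at z = 409 with thickness 47, so the top is 409 + 47 = 456 mm.


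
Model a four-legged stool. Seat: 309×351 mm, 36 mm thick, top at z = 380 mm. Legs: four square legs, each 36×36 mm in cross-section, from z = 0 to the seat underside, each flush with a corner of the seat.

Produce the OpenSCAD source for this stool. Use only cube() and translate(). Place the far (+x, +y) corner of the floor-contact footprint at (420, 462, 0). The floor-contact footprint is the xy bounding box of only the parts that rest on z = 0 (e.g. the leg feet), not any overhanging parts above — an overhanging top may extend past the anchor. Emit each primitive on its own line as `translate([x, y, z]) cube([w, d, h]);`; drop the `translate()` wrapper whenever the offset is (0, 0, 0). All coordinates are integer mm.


// leg_h = 380 - 36 = 344
translate([111, 111, 344]) cube([309, 351, 36]);
translate([111, 111, 0]) cube([36, 36, 344]);
translate([384, 111, 0]) cube([36, 36, 344]);
translate([111, 426, 0]) cube([36, 36, 344]);
translate([384, 426, 0]) cube([36, 36, 344]);


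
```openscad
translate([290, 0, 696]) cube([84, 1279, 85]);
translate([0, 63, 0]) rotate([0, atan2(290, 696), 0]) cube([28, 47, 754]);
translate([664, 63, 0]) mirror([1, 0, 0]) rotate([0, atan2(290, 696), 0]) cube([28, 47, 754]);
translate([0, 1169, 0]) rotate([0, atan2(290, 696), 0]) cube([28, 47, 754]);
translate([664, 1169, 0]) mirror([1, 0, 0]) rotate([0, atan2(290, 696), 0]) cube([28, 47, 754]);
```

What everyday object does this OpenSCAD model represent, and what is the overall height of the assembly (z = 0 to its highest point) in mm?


A sawhorse. The overall height is 781 mm.

A beam across two mirrored pairs of raked legs — a sawhorse. The beam's underside is at z = 696 (matching the legs' vertical rise in atan2(290, 696)) and the beam is 85 mm tall, so its top is at 696 + 85 = 781 mm. The raked legs top out at the beam's underside, so that is the highest point.


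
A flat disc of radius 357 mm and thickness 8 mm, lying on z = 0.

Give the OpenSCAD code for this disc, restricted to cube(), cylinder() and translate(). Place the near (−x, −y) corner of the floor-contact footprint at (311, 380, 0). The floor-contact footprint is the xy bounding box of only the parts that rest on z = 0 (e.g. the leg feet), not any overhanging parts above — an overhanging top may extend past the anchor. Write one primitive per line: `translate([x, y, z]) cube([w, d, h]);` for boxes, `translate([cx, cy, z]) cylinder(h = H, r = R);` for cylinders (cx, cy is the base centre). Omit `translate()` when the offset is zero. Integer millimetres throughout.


translate([668, 737, 0]) cylinder(h = 8, r = 357);


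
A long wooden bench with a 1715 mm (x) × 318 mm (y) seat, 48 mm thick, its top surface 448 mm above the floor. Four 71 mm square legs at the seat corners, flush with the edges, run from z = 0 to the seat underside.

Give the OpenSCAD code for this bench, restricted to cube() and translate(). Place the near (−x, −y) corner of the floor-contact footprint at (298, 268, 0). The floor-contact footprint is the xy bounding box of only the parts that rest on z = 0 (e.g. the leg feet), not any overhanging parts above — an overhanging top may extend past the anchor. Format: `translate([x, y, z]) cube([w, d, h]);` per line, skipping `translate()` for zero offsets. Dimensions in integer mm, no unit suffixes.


// leg_h = 448 − 48 = 400
translate([298, 268, 400]) cube([1715, 318, 48]);
translate([298, 268, 0]) cube([71, 71, 400]);
translate([298, 515, 0]) cube([71, 71, 400]);
translate([1942, 268, 0]) cube([71, 71, 400]);
translate([1942, 515, 0]) cube([71, 71, 400]);
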